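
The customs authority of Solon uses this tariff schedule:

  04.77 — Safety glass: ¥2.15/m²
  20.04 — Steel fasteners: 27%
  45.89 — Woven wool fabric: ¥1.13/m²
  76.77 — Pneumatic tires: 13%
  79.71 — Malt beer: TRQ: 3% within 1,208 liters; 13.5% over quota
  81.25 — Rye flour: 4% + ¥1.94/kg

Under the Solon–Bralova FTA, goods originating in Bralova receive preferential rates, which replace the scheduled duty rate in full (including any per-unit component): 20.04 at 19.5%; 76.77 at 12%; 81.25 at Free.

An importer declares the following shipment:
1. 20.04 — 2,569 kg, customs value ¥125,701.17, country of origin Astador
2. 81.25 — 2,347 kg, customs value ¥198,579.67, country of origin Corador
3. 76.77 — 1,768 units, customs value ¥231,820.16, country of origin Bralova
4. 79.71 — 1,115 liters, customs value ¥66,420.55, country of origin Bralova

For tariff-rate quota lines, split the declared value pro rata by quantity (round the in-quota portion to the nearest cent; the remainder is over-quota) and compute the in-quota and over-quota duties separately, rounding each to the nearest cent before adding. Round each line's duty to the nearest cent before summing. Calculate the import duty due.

¥76,246.73

Line 1 (20.04, Astador, 2,569 kg, ¥125,701.17):
Base rate for 20.04 is 27%.
20.04 has an FTA preferential rate, but origin Astador is not Bralova; base rate stands.
Duty = ¥125,701.17 × 27% = ¥33,939.32.
Line 2 (81.25, Corador, 2,347 kg, ¥198,579.67):
Base rate for 81.25 is 4% + ¥1.94/kg.
81.25 has an FTA preferential rate, but origin Corador is not Bralova; base rate stands.
Duty = ¥198,579.67 × 4% + 2,347 × ¥1.94 = ¥12,496.37.
Line 3 (76.77, Bralova, 1,768 units, ¥231,820.16):
Base rate for 76.77 is 13%.
Origin Bralova qualifies under the Solon–Bralova agreement and 76.77 is covered: preferential rate 12% applies instead.
Duty = ¥231,820.16 × 12% = ¥27,818.42.
Line 4 (79.71, Bralova, 1,115 liters, ¥66,420.55):
Code 79.71 is under a tariff-rate quota (threshold 1,208 liters). Quantity 1,115 liters is within the quota, so the in-quota rate 3% applies to the full value.
Duty = ¥66,420.55 × 3% = ¥1,992.62.
Total = ¥33,939.32 + ¥12,496.37 + ¥27,818.42 + ¥1,992.62 = ¥76,246.73.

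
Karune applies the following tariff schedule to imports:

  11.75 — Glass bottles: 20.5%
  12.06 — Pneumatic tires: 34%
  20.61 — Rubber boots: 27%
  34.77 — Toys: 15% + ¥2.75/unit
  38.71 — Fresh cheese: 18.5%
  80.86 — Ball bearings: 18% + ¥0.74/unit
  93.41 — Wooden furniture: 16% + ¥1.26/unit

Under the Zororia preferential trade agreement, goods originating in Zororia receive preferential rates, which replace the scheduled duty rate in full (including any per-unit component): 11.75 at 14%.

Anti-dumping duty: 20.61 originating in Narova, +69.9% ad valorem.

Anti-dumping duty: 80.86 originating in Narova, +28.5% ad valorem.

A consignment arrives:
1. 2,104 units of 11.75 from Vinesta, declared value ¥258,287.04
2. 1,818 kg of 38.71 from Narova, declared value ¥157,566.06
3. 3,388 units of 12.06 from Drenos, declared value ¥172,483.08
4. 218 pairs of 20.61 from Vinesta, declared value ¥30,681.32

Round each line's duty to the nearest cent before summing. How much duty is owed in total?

Line 1 (11.75, Vinesta, 2,104 units, ¥258,287.04):
Base rate for 11.75 is 20.5%.
11.75 has an FTA preferential rate, but origin Vinesta is not Zororia; base rate stands.
Duty = ¥258,287.04 × 20.5% = ¥52,948.84.
Line 2 (38.71, Narova, 1,818 kg, ¥157,566.06):
Base rate for 38.71 is 18.5%.
Duty = ¥157,566.06 × 18.5% = ¥29,149.72.
Line 3 (12.06, Drenos, 3,388 units, ¥172,483.08):
Base rate for 12.06 is 34%.
Duty = ¥172,483.08 × 34% = ¥58,644.25.
Line 4 (20.61, Vinesta, 218 pairs, ¥30,681.32):
Base rate for 20.61 is 27%.
The additional-duty order on 20.61 targets Narova, not Vinesta; it does not apply.
Duty = ¥30,681.32 × 27% = ¥8,283.96.
Total = ¥52,948.84 + ¥29,149.72 + ¥58,644.25 + ¥8,283.96 = ¥149,026.77.

¥149,026.77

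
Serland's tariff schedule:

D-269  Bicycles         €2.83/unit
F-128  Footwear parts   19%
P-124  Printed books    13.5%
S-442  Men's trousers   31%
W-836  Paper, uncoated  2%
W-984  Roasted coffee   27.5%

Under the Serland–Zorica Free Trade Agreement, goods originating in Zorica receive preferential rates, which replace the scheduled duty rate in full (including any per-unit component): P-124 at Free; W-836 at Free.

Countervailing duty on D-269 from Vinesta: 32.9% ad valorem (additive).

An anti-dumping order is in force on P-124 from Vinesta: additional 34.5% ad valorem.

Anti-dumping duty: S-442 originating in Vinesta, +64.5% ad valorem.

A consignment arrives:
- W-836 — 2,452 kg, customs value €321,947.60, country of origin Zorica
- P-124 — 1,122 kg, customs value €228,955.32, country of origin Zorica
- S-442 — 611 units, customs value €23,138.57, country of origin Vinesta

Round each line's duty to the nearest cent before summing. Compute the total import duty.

Line 1 (W-836, Zorica, 2,452 kg, €321,947.60):
Base rate for W-836 is 2%.
Origin Zorica qualifies under the Serland–Zorica agreement and W-836 is covered: preferential rate Free applies instead.
Duty = €321,947.60 × 0% = €0.00.
Line 2 (P-124, Zorica, 1,122 kg, €228,955.32):
Base rate for P-124 is 13.5%.
Origin Zorica qualifies under the Serland–Zorica agreement and P-124 is covered: preferential rate Free applies instead.
The additional-duty order on P-124 targets Vinesta, not Zorica; it does not apply.
Duty = €228,955.32 × 0% = €0.00.
Line 3 (S-442, Vinesta, 611 units, €23,138.57):
Base rate for S-442 is 31%.
Additional duty on S-442 from Vinesta: +64.5%. Applied ad valorem rate: 31% + 64.5% = 95.5%.
Duty = €23,138.57 × 95.5% = €22,097.33.
Total = €0.00 + €0.00 + €22,097.33 = €22,097.33.

€22,097.33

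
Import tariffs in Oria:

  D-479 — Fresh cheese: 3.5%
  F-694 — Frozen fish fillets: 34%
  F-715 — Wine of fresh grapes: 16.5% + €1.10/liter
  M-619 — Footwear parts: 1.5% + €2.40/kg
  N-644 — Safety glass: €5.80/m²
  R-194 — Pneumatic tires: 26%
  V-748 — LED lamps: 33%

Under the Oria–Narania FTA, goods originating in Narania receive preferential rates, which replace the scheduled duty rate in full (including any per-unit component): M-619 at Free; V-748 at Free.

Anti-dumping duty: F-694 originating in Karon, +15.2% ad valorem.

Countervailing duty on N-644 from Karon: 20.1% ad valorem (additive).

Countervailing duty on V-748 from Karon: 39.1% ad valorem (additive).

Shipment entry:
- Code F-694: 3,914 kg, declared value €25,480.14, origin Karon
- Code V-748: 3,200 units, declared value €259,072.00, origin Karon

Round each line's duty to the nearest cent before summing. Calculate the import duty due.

€199,327.14

Line 1 (F-694, Karon, 3,914 kg, €25,480.14):
Base rate for F-694 is 34%.
Additional duty on F-694 from Karon: +15.2%. Applied ad valorem rate: 34% + 15.2% = 49.2%.
Duty = €25,480.14 × 49.2% = €12,536.23.
Line 2 (V-748, Karon, 3,200 units, €259,072.00):
Base rate for V-748 is 33%.
V-748 has an FTA preferential rate, but origin Karon is not Narania; base rate stands.
Additional duty on V-748 from Karon: +39.1%. Applied ad valorem rate: 33% + 39.1% = 72.1%.
Duty = €259,072.00 × 72.1% = €186,790.91.
Total = €12,536.23 + €186,790.91 = €199,327.14.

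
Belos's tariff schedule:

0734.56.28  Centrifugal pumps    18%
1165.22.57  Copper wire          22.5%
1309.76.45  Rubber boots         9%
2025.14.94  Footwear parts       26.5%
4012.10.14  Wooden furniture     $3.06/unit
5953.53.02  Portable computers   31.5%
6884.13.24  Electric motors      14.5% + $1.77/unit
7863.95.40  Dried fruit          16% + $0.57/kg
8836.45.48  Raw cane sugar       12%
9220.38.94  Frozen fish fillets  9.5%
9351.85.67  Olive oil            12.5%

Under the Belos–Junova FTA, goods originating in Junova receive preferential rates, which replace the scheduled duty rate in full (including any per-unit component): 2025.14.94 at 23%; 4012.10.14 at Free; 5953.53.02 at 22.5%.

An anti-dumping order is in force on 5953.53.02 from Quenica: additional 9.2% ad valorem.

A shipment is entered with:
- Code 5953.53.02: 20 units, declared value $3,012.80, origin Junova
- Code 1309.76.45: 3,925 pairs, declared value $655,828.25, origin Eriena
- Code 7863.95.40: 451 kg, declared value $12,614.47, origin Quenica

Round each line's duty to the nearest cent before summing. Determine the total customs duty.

Line 1 (5953.53.02, Junova, 20 units, $3,012.80):
Base rate for 5953.53.02 is 31.5%.
Origin Junova qualifies under the Belos–Junova agreement and 5953.53.02 is covered: preferential rate 22.5% applies instead.
The additional-duty order on 5953.53.02 targets Quenica, not Junova; it does not apply.
Duty = $3,012.80 × 22.5% = $677.88.
Line 2 (1309.76.45, Eriena, 3,925 pairs, $655,828.25):
Base rate for 1309.76.45 is 9%.
Duty = $655,828.25 × 9% = $59,024.54.
Line 3 (7863.95.40, Quenica, 451 kg, $12,614.47):
Base rate for 7863.95.40 is 16% + $0.57/kg.
Duty = $12,614.47 × 16% + 451 × $0.57 = $2,275.39.
Total = $677.88 + $59,024.54 + $2,275.39 = $61,977.81.

$61,977.81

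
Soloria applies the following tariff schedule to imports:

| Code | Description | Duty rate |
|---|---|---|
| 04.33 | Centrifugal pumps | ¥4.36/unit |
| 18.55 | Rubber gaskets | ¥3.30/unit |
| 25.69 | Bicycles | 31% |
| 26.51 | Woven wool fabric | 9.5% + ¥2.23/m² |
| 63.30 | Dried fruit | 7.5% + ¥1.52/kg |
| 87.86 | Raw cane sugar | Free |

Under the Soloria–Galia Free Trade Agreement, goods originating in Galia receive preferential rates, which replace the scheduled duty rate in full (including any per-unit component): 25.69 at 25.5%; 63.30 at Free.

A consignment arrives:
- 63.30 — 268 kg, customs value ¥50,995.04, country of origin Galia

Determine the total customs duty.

¥0.00

Line 1 (63.30, Galia, 268 kg, ¥50,995.04):
Base rate for 63.30 is 7.5% + ¥1.52/kg.
Origin Galia qualifies under the Soloria–Galia agreement and 63.30 is covered: preferential rate Free applies instead.
Duty = ¥50,995.04 × 0% = ¥0.00.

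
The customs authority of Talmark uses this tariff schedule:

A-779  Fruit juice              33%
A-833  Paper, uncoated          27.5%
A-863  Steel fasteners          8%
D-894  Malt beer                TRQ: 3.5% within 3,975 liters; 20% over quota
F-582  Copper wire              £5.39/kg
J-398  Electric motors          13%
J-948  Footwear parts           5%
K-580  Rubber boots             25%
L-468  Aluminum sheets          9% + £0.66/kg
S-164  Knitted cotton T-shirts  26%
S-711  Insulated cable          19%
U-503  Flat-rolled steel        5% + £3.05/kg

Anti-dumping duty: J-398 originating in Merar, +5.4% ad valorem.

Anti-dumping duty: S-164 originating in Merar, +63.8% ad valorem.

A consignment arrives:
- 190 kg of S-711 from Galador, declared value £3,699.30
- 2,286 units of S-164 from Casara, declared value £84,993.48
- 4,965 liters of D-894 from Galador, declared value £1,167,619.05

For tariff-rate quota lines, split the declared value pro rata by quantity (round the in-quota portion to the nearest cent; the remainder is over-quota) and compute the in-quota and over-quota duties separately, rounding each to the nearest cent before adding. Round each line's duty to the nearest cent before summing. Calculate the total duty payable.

£102,082.86

Line 1 (S-711, Galador, 190 kg, £3,699.30):
Base rate for S-711 is 19%.
Duty = £3,699.30 × 19% = £702.87.
Line 2 (S-164, Casara, 2,286 units, £84,993.48):
Base rate for S-164 is 26%.
The additional-duty order on S-164 targets Merar, not Casara; it does not apply.
Duty = £84,993.48 × 26% = £22,098.30.
Line 3 (D-894, Galador, 4,965 liters, £1,167,619.05):
Code D-894 is under a tariff-rate quota (threshold 3,975 liters). In-quota: 3,975 liters at 3.5%; over-quota: 990 liters at 20%.
Pro-rata value split: in-quota = £1,167,619.05 × 3,975/4,965 = £934,800.75; over-quota = £1,167,619.05 − £934,800.75 = £232,818.30.
In-quota duty = £934,800.75 × 3.5% = £32,718.03. Over-quota duty = £232,818.30 × 20% = £46,563.66.
Line duty = £32,718.03 + £46,563.66 = £79,281.69.
Total = £702.87 + £22,098.30 + £79,281.69 = £102,082.86.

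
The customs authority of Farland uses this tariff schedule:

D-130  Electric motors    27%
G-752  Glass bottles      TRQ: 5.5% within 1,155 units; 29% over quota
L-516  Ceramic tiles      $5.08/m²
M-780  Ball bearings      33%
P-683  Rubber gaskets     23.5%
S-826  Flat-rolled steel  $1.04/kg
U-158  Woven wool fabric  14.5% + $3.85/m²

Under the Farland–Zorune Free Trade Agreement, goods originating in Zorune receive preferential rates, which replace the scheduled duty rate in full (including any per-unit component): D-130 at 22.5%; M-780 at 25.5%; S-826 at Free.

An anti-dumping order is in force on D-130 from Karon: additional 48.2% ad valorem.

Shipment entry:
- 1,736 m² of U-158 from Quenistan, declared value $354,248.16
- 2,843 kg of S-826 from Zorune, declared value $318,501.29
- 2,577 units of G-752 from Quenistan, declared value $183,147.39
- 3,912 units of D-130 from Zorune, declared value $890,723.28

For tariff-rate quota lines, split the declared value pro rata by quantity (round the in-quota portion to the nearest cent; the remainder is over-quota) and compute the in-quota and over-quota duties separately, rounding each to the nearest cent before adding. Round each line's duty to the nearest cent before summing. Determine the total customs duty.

$292,284.89

Line 1 (U-158, Quenistan, 1,736 m², $354,248.16):
Base rate for U-158 is 14.5% + $3.85/m².
Duty = $354,248.16 × 14.5% + 1,736 × $3.85 = $58,049.58.
Line 2 (S-826, Zorune, 2,843 kg, $318,501.29):
Base rate for S-826 is $1.04/kg.
Origin Zorune qualifies under the Farland–Zorune agreement and S-826 is covered: preferential rate Free applies instead.
Duty = $318,501.29 × 0% = $0.00.
Line 3 (G-752, Quenistan, 2,577 units, $183,147.39):
Code G-752 is under a tariff-rate quota (threshold 1,155 units). In-quota: 1,155 units at 5.5%; over-quota: 1,422 units at 29%.
Pro-rata value split: in-quota = $183,147.39 × 1,155/2,577 = $82,085.85; over-quota = $183,147.39 − $82,085.85 = $101,061.54.
In-quota duty = $82,085.85 × 5.5% = $4,514.72. Over-quota duty = $101,061.54 × 29% = $29,307.85.
Line duty = $4,514.72 + $29,307.85 = $33,822.57.
Line 4 (D-130, Zorune, 3,912 units, $890,723.28):
Base rate for D-130 is 27%.
Origin Zorune qualifies under the Farland–Zorune agreement and D-130 is covered: preferential rate 22.5% applies instead.
The additional-duty order on D-130 targets Karon, not Zorune; it does not apply.
Duty = $890,723.28 × 22.5% = $200,412.74.
Total = $58,049.58 + $0.00 + $33,822.57 + $200,412.74 = $292,284.89.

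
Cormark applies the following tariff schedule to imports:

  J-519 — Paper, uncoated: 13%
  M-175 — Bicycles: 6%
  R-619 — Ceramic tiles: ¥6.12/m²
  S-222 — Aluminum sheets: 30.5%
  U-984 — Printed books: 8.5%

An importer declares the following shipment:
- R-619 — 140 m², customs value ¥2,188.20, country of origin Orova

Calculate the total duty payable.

Line 1 (R-619, Orova, 140 m², ¥2,188.20):
Base rate for R-619 is ¥6.12/m².
Duty = 140 × ¥6.12 = ¥856.80.

¥856.80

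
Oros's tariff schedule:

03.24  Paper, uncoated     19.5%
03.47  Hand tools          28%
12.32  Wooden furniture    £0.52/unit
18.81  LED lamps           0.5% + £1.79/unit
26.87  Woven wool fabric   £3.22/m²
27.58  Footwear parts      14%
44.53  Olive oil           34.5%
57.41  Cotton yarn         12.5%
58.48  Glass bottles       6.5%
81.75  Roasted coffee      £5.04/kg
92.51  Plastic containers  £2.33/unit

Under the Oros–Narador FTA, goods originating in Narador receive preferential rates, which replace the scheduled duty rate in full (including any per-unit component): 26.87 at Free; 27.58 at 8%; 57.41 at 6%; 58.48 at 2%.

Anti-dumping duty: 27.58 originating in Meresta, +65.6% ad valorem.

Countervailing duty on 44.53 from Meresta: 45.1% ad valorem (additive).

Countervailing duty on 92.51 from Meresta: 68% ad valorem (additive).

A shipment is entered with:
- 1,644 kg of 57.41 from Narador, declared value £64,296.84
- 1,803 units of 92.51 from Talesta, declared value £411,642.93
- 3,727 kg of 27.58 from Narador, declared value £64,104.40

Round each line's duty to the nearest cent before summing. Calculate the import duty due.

Line 1 (57.41, Narador, 1,644 kg, £64,296.84):
Base rate for 57.41 is 12.5%.
Origin Narador qualifies under the Oros–Narador agreement and 57.41 is covered: preferential rate 6% applies instead.
Duty = £64,296.84 × 6% = £3,857.81.
Line 2 (92.51, Talesta, 1,803 units, £411,642.93):
Base rate for 92.51 is £2.33/unit.
The additional-duty order on 92.51 targets Meresta, not Talesta; it does not apply.
Duty = 1,803 × £2.33 = £4,200.99.
Line 3 (27.58, Narador, 3,727 kg, £64,104.40):
Base rate for 27.58 is 14%.
Origin Narador qualifies under the Oros–Narador agreement and 27.58 is covered: preferential rate 8% applies instead.
The additional-duty order on 27.58 targets Meresta, not Narador; it does not apply.
Duty = £64,104.40 × 8% = £5,128.35.
Total = £3,857.81 + £4,200.99 + £5,128.35 = £13,187.15.

£13,187.15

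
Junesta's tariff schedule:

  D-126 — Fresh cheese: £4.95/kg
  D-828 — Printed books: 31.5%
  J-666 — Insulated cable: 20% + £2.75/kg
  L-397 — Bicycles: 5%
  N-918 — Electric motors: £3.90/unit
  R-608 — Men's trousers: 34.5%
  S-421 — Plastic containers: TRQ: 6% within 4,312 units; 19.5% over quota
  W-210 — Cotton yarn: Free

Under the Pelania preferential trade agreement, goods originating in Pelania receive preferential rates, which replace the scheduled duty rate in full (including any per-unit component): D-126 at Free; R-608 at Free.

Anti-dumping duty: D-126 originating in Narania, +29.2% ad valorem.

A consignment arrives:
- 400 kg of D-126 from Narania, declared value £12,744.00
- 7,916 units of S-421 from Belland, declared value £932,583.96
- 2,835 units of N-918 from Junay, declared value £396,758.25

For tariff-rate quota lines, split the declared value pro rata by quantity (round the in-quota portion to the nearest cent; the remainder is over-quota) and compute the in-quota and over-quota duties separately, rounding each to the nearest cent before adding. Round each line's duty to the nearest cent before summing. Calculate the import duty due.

Line 1 (D-126, Narania, 400 kg, £12,744.00):
Base rate for D-126 is £4.95/kg.
D-126 has an FTA preferential rate, but origin Narania is not Pelania; base rate stands.
Additional duty on D-126 from Narania: +29.2% ad valorem. Applied ad valorem rate = 29.2%.
Duty = £12,744.00 × 29.2% + 400 × £4.95 = £5,701.25.
Line 2 (S-421, Belland, 7,916 units, £932,583.96):
Code S-421 is under a tariff-rate quota (threshold 4,312 units). In-quota: 4,312 units at 6%; over-quota: 3,604 units at 19.5%.
Pro-rata value split: in-quota = £932,583.96 × 4,312/7,916 = £507,996.72; over-quota = £932,583.96 − £507,996.72 = £424,587.24.
In-quota duty = £507,996.72 × 6% = £30,479.80. Over-quota duty = £424,587.24 × 19.5% = £82,794.51.
Line duty = £30,479.80 + £82,794.51 = £113,274.31.
Line 3 (N-918, Junay, 2,835 units, £396,758.25):
Base rate for N-918 is £3.90/unit.
Duty = 2,835 × £3.90 = £11,056.50.
Total = £5,701.25 + £113,274.31 + £11,056.50 = £130,032.06.

£130,032.06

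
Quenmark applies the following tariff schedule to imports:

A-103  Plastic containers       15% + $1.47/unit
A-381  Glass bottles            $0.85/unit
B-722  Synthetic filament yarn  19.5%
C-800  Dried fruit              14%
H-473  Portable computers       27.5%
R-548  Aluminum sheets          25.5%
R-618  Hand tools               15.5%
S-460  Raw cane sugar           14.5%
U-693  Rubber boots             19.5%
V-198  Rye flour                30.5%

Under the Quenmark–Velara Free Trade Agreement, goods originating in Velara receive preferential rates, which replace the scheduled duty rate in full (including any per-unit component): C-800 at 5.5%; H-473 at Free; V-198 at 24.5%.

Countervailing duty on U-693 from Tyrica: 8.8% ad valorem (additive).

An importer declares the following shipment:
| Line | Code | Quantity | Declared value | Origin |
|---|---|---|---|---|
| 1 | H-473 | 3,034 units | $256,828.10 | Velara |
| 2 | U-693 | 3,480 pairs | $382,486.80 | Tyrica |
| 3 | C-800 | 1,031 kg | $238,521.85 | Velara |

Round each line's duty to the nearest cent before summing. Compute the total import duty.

$121,362.46

Line 1 (H-473, Velara, 3,034 units, $256,828.10):
Base rate for H-473 is 27.5%.
Origin Velara qualifies under the Quenmark–Velara agreement and H-473 is covered: preferential rate Free applies instead.
Duty = $256,828.10 × 0% = $0.00.
Line 2 (U-693, Tyrica, 3,480 pairs, $382,486.80):
Base rate for U-693 is 19.5%.
Additional duty on U-693 from Tyrica: +8.8%. Applied ad valorem rate: 19.5% + 8.8% = 28.3%.
Duty = $382,486.80 × 28.3% = $108,243.76.
Line 3 (C-800, Velara, 1,031 kg, $238,521.85):
Base rate for C-800 is 14%.
Origin Velara qualifies under the Quenmark–Velara agreement and C-800 is covered: preferential rate 5.5% applies instead.
Duty = $238,521.85 × 5.5% = $13,118.70.
Total = $0.00 + $108,243.76 + $13,118.70 = $121,362.46.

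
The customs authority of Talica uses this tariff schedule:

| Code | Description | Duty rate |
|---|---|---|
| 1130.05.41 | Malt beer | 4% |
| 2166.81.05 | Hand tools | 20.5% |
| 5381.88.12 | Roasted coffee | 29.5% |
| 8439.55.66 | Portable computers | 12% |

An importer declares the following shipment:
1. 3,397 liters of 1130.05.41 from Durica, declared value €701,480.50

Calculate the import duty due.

€28,059.22

Line 1 (1130.05.41, Durica, 3,397 liters, €701,480.50):
Base rate for 1130.05.41 is 4%.
Duty = €701,480.50 × 4% = €28,059.22.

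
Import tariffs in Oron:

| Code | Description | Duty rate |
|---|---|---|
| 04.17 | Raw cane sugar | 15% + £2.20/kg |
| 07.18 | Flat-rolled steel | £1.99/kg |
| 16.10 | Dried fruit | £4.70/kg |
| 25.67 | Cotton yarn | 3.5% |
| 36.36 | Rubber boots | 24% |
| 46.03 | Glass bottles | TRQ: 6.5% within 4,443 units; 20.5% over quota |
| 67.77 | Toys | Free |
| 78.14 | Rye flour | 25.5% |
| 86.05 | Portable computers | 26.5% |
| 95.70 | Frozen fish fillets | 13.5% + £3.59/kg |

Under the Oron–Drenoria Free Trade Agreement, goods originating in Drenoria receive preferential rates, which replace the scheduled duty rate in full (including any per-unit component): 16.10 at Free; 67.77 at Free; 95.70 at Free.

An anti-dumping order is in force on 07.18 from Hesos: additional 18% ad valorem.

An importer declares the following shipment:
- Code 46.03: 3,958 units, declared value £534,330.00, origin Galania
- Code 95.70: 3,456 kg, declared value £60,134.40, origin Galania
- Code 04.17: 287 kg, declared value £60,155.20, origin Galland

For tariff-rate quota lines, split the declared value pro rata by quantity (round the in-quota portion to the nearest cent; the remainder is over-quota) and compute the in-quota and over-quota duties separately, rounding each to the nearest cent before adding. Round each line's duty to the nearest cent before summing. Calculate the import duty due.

£64,911.31

Line 1 (46.03, Galania, 3,958 units, £534,330.00):
Code 46.03 is under a tariff-rate quota (threshold 4,443 units). Quantity 3,958 units is within the quota, so the in-quota rate 6.5% applies to the full value.
Duty = £534,330.00 × 6.5% = £34,731.45.
Line 2 (95.70, Galania, 3,456 kg, £60,134.40):
Base rate for 95.70 is 13.5% + £3.59/kg.
95.70 has an FTA preferential rate, but origin Galania is not Drenoria; base rate stands.
Duty = £60,134.40 × 13.5% + 3,456 × £3.59 = £20,525.18.
Line 3 (04.17, Galland, 287 kg, £60,155.20):
Base rate for 04.17 is 15% + £2.20/kg.
Duty = £60,155.20 × 15% + 287 × £2.20 = £9,654.68.
Total = £34,731.45 + £20,525.18 + £9,654.68 = £64,911.31.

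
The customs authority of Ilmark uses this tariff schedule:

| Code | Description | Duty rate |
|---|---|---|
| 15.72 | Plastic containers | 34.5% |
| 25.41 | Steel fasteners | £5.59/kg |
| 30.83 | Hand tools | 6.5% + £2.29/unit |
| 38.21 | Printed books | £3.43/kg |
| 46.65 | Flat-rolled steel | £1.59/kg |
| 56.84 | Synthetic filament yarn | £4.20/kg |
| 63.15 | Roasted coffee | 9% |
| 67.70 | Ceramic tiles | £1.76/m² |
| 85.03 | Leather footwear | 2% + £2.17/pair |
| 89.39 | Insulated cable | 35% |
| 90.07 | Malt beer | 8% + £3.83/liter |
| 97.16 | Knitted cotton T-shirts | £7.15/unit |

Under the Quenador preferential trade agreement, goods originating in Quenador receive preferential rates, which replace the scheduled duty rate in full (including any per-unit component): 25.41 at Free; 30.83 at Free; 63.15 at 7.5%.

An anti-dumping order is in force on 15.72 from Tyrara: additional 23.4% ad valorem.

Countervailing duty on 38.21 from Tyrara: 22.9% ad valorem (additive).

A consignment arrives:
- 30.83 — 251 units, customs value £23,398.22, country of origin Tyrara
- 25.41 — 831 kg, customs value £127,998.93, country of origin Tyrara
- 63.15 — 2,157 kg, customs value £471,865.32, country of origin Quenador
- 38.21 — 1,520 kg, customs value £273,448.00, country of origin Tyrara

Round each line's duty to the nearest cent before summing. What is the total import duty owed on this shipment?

Line 1 (30.83, Tyrara, 251 units, £23,398.22):
Base rate for 30.83 is 6.5% + £2.29/unit.
30.83 has an FTA preferential rate, but origin Tyrara is not Quenador; base rate stands.
Duty = £23,398.22 × 6.5% + 251 × £2.29 = £2,095.67.
Line 2 (25.41, Tyrara, 831 kg, £127,998.93):
Base rate for 25.41 is £5.59/kg.
25.41 has an FTA preferential rate, but origin Tyrara is not Quenador; base rate stands.
Duty = 831 × £5.59 = £4,645.29.
Line 3 (63.15, Quenador, 2,157 kg, £471,865.32):
Base rate for 63.15 is 9%.
Origin Quenador qualifies under the Ilmark–Quenador agreement and 63.15 is covered: preferential rate 7.5% applies instead.
Duty = £471,865.32 × 7.5% = £35,389.90.
Line 4 (38.21, Tyrara, 1,520 kg, £273,448.00):
Base rate for 38.21 is £3.43/kg.
Additional duty on 38.21 from Tyrara: +22.9% ad valorem. Applied ad valorem rate = 22.9%.
Duty = £273,448.00 × 22.9% + 1,520 × £3.43 = £67,833.19.
Total = £2,095.67 + £4,645.29 + £35,389.90 + £67,833.19 = £109,964.05.

£109,964.05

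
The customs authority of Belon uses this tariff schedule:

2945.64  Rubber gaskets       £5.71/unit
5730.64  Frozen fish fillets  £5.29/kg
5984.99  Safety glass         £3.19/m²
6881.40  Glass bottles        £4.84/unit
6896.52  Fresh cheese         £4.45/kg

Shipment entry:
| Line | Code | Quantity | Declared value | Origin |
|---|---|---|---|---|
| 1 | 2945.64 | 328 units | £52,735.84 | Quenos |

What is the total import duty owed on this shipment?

£1,872.88

Line 1 (2945.64, Quenos, 328 units, £52,735.84):
Base rate for 2945.64 is £5.71/unit.
Duty = 328 × £5.71 = £1,872.88.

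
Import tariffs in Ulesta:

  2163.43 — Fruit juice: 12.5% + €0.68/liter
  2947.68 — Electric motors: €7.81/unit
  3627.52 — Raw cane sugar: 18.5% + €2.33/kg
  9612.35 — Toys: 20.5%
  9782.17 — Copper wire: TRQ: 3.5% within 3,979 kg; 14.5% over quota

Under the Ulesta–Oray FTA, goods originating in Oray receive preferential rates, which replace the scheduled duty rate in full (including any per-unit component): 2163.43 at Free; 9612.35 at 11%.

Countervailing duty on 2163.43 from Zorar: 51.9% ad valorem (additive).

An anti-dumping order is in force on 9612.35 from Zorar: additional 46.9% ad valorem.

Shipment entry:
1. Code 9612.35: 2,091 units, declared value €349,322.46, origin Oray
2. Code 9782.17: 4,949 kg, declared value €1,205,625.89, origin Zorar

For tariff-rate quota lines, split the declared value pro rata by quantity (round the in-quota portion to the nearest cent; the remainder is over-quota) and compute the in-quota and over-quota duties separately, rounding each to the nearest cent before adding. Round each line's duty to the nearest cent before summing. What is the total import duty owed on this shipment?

€106,615.57

Line 1 (9612.35, Oray, 2,091 units, €349,322.46):
Base rate for 9612.35 is 20.5%.
Origin Oray qualifies under the Ulesta–Oray agreement and 9612.35 is covered: preferential rate 11% applies instead.
The additional-duty order on 9612.35 targets Zorar, not Oray; it does not apply.
Duty = €349,322.46 × 11% = €38,425.47.
Line 2 (9782.17, Zorar, 4,949 kg, €1,205,625.89):
Code 9782.17 is under a tariff-rate quota (threshold 3,979 kg). In-quota: 3,979 kg at 3.5%; over-quota: 970 kg at 14.5%.
Pro-rata value split: in-quota = €1,205,625.89 × 3,979/4,949 = €969,324.19; over-quota = €1,205,625.89 − €969,324.19 = €236,301.70.
In-quota duty = €969,324.19 × 3.5% = €33,926.35. Over-quota duty = €236,301.70 × 14.5% = €34,263.75.
Line duty = €33,926.35 + €34,263.75 = €68,190.10.
Total = €38,425.47 + €68,190.10 = €106,615.57.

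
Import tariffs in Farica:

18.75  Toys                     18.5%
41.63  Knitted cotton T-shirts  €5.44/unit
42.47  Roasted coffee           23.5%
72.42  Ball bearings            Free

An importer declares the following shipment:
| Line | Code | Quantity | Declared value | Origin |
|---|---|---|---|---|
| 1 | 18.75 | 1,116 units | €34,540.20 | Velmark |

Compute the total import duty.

Line 1 (18.75, Velmark, 1,116 units, €34,540.20):
Base rate for 18.75 is 18.5%.
Duty = €34,540.20 × 18.5% = €6,389.94.

€6,389.94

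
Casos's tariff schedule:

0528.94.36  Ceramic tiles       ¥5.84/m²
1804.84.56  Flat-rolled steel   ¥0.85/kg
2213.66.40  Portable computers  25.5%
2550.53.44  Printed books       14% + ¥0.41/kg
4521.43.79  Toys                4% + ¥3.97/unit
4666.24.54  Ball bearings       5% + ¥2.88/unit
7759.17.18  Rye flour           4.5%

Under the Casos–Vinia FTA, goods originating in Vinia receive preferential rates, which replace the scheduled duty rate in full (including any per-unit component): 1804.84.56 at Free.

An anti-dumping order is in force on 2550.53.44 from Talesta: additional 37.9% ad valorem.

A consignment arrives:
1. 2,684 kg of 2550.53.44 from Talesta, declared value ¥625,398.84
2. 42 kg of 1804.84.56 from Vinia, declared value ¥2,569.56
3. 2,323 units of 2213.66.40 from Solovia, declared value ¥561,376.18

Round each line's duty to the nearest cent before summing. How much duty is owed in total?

Line 1 (2550.53.44, Talesta, 2,684 kg, ¥625,398.84):
Base rate for 2550.53.44 is 14% + ¥0.41/kg.
Additional duty on 2550.53.44 from Talesta: +37.9%. Applied ad valorem rate: 14% + 37.9% = 51.9%.
Duty = ¥625,398.84 × 51.9% + 2,684 × ¥0.41 = ¥325,682.44.
Line 2 (1804.84.56, Vinia, 42 kg, ¥2,569.56):
Base rate for 1804.84.56 is ¥0.85/kg.
Origin Vinia qualifies under the Casos–Vinia agreement and 1804.84.56 is covered: preferential rate Free applies instead.
Duty = ¥2,569.56 × 0% = ¥0.00.
Line 3 (2213.66.40, Solovia, 2,323 units, ¥561,376.18):
Base rate for 2213.66.40 is 25.5%.
Duty = ¥561,376.18 × 25.5% = ¥143,150.93.
Total = ¥325,682.44 + ¥0.00 + ¥143,150.93 = ¥468,833.37.

¥468,833.37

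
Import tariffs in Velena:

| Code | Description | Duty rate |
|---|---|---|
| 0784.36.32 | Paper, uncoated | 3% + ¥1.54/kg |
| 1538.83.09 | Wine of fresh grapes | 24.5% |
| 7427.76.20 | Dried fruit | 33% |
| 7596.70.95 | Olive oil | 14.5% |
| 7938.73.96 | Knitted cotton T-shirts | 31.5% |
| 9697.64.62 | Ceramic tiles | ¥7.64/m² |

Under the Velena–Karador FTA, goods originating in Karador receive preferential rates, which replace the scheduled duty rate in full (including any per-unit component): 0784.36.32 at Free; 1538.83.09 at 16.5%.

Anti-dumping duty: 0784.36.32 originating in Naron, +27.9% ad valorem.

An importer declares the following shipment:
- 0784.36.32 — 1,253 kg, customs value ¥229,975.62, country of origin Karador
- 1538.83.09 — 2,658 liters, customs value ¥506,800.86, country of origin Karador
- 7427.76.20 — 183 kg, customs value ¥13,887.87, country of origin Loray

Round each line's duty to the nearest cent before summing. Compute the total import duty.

Line 1 (0784.36.32, Karador, 1,253 kg, ¥229,975.62):
Base rate for 0784.36.32 is 3% + ¥1.54/kg.
Origin Karador qualifies under the Velena–Karador agreement and 0784.36.32 is covered: preferential rate Free applies instead.
The additional-duty order on 0784.36.32 targets Naron, not Karador; it does not apply.
Duty = ¥229,975.62 × 0% = ¥0.00.
Line 2 (1538.83.09, Karador, 2,658 liters, ¥506,800.86):
Base rate for 1538.83.09 is 24.5%.
Origin Karador qualifies under the Velena–Karador agreement and 1538.83.09 is covered: preferential rate 16.5% applies instead.
Duty = ¥506,800.86 × 16.5% = ¥83,622.14.
Line 3 (7427.76.20, Loray, 183 kg, ¥13,887.87):
Base rate for 7427.76.20 is 33%.
Duty = ¥13,887.87 × 33% = ¥4,583.00.
Total = ¥0.00 + ¥83,622.14 + ¥4,583.00 = ¥88,205.14.

¥88,205.14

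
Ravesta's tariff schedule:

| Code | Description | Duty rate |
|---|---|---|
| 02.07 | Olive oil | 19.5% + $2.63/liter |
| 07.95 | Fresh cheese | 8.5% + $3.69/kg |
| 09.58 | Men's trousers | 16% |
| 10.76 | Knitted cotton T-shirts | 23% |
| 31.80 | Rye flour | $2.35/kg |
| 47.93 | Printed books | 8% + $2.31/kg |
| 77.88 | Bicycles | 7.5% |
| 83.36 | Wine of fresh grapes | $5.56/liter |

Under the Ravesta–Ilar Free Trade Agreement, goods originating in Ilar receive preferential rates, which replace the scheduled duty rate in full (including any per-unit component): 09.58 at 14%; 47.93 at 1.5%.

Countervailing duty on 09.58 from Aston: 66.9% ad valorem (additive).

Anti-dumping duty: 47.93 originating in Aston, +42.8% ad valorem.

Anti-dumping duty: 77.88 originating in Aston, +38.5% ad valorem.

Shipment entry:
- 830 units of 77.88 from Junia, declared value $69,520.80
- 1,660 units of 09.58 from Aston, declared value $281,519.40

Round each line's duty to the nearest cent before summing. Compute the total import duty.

Line 1 (77.88, Junia, 830 units, $69,520.80):
Base rate for 77.88 is 7.5%.
The additional-duty order on 77.88 targets Aston, not Junia; it does not apply.
Duty = $69,520.80 × 7.5% = $5,214.06.
Line 2 (09.58, Aston, 1,660 units, $281,519.40):
Base rate for 09.58 is 16%.
09.58 has an FTA preferential rate, but origin Aston is not Ilar; base rate stands.
Additional duty on 09.58 from Aston: +66.9%. Applied ad valorem rate: 16% + 66.9% = 82.9%.
Duty = $281,519.40 × 82.9% = $233,379.58.
Total = $5,214.06 + $233,379.58 = $238,593.64.

$238,593.64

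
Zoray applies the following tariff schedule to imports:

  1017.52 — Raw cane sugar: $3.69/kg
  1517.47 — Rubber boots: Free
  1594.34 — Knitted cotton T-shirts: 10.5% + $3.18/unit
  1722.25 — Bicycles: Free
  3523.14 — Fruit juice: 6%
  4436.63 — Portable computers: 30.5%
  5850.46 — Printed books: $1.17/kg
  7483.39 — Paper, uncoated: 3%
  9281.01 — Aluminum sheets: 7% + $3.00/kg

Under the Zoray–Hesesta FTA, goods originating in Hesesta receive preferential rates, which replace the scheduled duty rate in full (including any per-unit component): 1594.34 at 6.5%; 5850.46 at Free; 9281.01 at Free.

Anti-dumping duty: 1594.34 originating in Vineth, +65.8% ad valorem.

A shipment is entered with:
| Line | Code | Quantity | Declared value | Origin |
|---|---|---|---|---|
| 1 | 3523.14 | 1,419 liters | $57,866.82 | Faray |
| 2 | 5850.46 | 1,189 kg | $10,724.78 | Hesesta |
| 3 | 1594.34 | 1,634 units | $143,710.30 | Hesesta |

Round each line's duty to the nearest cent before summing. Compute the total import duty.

Line 1 (3523.14, Faray, 1,419 liters, $57,866.82):
Base rate for 3523.14 is 6%.
Duty = $57,866.82 × 6% = $3,472.01.
Line 2 (5850.46, Hesesta, 1,189 kg, $10,724.78):
Base rate for 5850.46 is $1.17/kg.
Origin Hesesta qualifies under the Zoray–Hesesta agreement and 5850.46 is covered: preferential rate Free applies instead.
Duty = $10,724.78 × 0% = $0.00.
Line 3 (1594.34, Hesesta, 1,634 units, $143,710.30):
Base rate for 1594.34 is 10.5% + $3.18/unit.
Origin Hesesta qualifies under the Zoray–Hesesta agreement and 1594.34 is covered: preferential rate 6.5% applies instead.
The additional-duty order on 1594.34 targets Vineth, not Hesesta; it does not apply.
Duty = $143,710.30 × 6.5% = $9,341.17.
Total = $3,472.01 + $0.00 + $9,341.17 = $12,813.18.

$12,813.18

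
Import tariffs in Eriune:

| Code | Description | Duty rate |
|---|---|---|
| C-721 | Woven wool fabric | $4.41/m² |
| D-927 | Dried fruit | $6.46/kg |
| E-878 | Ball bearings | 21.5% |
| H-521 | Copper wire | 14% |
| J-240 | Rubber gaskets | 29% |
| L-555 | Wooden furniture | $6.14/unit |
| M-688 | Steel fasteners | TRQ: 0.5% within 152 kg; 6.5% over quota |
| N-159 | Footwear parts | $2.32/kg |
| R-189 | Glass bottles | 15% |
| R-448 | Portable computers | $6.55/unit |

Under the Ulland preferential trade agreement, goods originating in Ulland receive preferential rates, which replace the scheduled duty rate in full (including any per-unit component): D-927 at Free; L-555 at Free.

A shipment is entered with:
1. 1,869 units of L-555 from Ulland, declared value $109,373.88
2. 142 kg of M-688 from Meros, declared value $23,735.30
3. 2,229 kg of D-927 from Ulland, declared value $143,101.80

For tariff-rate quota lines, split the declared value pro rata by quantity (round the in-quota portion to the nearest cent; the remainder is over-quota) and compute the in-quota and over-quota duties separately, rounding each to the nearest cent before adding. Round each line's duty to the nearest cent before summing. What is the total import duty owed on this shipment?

Line 1 (L-555, Ulland, 1,869 units, $109,373.88):
Base rate for L-555 is $6.14/unit.
Origin Ulland qualifies under the Eriune–Ulland agreement and L-555 is covered: preferential rate Free applies instead.
Duty = $109,373.88 × 0% = $0.00.
Line 2 (M-688, Meros, 142 kg, $23,735.30):
Code M-688 is under a tariff-rate quota (threshold 152 kg). Quantity 142 kg is within the quota, so the in-quota rate 0.5% applies to the full value.
Duty = $23,735.30 × 0.5% = $118.68.
Line 3 (D-927, Ulland, 2,229 kg, $143,101.80):
Base rate for D-927 is $6.46/kg.
Origin Ulland qualifies under the Eriune–Ulland agreement and D-927 is covered: preferential rate Free applies instead.
Duty = $143,101.80 × 0% = $0.00.
Total = $0.00 + $118.68 + $0.00 = $118.68.

$118.68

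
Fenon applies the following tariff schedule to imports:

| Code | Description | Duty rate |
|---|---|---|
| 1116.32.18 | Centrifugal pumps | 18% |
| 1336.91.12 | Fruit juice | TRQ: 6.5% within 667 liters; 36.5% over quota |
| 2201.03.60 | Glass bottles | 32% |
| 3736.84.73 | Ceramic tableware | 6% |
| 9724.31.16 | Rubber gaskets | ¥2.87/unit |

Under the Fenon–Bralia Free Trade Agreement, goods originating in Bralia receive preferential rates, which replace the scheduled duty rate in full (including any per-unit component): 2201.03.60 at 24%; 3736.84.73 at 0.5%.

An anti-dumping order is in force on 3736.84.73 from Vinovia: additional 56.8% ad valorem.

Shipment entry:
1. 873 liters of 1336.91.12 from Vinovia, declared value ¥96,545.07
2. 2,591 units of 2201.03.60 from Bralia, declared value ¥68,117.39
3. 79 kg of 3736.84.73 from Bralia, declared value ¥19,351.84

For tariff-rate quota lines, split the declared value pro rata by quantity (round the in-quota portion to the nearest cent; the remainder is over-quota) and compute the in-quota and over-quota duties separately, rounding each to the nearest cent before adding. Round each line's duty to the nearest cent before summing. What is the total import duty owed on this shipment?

¥29,554.82

Line 1 (1336.91.12, Vinovia, 873 liters, ¥96,545.07):
Code 1336.91.12 is under a tariff-rate quota (threshold 667 liters). In-quota: 667 liters at 6.5%; over-quota: 206 liters at 36.5%.
Pro-rata value split: in-quota = ¥96,545.07 × 667/873 = ¥73,763.53; over-quota = ¥96,545.07 − ¥73,763.53 = ¥22,781.54.
In-quota duty = ¥73,763.53 × 6.5% = ¥4,794.63. Over-quota duty = ¥22,781.54 × 36.5% = ¥8,315.26.
Line duty = ¥4,794.63 + ¥8,315.26 = ¥13,109.89.
Line 2 (2201.03.60, Bralia, 2,591 units, ¥68,117.39):
Base rate for 2201.03.60 is 32%.
Origin Bralia qualifies under the Fenon–Bralia agreement and 2201.03.60 is covered: preferential rate 24% applies instead.
Duty = ¥68,117.39 × 24% = ¥16,348.17.
Line 3 (3736.84.73, Bralia, 79 kg, ¥19,351.84):
Base rate for 3736.84.73 is 6%.
Origin Bralia qualifies under the Fenon–Bralia agreement and 3736.84.73 is covered: preferential rate 0.5% applies instead.
The additional-duty order on 3736.84.73 targets Vinovia, not Bralia; it does not apply.
Duty = ¥19,351.84 × 0.5% = ¥96.76.
Total = ¥13,109.89 + ¥16,348.17 + ¥96.76 = ¥29,554.82.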